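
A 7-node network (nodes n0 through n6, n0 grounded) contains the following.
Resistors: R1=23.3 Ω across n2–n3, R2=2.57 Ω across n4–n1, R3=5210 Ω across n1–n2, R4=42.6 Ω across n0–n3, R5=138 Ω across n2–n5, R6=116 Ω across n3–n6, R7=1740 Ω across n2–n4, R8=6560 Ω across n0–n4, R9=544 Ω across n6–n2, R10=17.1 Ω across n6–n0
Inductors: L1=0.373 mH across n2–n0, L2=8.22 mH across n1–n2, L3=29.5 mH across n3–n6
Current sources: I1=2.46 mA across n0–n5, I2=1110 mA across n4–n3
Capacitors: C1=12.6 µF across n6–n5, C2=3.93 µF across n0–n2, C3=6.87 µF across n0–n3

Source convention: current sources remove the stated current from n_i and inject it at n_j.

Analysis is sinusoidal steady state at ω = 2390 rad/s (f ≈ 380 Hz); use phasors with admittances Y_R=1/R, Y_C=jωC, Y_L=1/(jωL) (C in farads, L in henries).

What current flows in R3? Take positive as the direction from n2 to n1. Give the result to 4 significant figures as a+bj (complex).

7.554e-05+0.004176j A

MNA unknowns: 6 node voltages V₁..V_6
R1: Y=0.04292+0.000j on G[2,3]
R2: Y=0.3891+0.000j on G[4,1]
L1: Y=0.000-1.122j on G[2,0]
R3: Y=0.0001919+0.000j on G[1,2]
I1: z[0]−=0.00246, z[5]+=0.00246
R4: Y=0.02347+0.000j on G[0,3]
R5: Y=0.007246+0.000j on G[2,5]
R6: Y=0.008621+0.000j on G[3,6]
R7: Y=0.0005747+0.000j on G[2,4]
L2: Y=0.000-0.05090j on G[1,2]
L3: Y=0.000-0.01418j on G[3,6]
C1: Y=0.000+0.03011j on G[6,5]
C2: Y=0.000+0.009393j on G[0,2]
C3: Y=0.000+0.01642j on G[0,3]
R8: Y=0.0001524+0.000j on G[0,4]
R9: Y=0.001838+0.000j on G[6,2]
R10: Y=0.05848+0.000j on G[6,0]
I2: z[4]−=1.11, z[3]+=1.11
solve → V1=-0.3469-22.18j, V2=0.04666-0.4218j, V3=14.51-1.327j, V4=-3.194-22.14j, V5=2.290-2.138j, V6=1.877-2.596j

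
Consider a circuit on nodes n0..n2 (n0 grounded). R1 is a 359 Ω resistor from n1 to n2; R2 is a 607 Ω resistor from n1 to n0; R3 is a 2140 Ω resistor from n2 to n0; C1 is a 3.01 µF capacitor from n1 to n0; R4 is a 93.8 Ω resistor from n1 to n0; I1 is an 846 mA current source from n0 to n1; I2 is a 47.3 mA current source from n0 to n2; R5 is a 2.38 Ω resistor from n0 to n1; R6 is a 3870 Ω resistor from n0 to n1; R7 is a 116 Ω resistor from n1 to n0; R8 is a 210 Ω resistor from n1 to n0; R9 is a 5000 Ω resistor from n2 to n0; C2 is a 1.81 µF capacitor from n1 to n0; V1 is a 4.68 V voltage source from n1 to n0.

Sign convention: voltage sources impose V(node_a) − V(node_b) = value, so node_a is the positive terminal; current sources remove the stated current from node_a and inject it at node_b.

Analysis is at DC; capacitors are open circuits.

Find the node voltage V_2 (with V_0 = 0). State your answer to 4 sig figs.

Element admittances at DC:
  Y(R1) = 0.002786 S between n1,n2
  Y(R2) = 0.001647 S between n1,n0
  Y(R3) = 0.0004673 S between n2,n0
  Y(C1) = 0.000 S between n1,n0
  Y(R4) = 0.01066 S between n1,n0
  I1: injects 0.846 A into n1 (from n0)
  I2: injects 0.0473 A into n2 (from n0)
  Y(R5) = 0.4202 S between n0,n1
  Y(R6) = 0.0002584 S between n0,n1
  Y(R7) = 0.008621 S between n1,n0
  Y(R8) = 0.004762 S between n1,n0
  Y(R9) = 0.0002000 S between n2,n0
  Y(C2) = 0.000 S between n1,n0
  V1: constraint V(n1)−V(n0) = 4.68
Assemble and solve the 3×3 MNA system:
  V(n1)=4.680  V(n2)=17.47
  i(V1)=-1.206

17.47 V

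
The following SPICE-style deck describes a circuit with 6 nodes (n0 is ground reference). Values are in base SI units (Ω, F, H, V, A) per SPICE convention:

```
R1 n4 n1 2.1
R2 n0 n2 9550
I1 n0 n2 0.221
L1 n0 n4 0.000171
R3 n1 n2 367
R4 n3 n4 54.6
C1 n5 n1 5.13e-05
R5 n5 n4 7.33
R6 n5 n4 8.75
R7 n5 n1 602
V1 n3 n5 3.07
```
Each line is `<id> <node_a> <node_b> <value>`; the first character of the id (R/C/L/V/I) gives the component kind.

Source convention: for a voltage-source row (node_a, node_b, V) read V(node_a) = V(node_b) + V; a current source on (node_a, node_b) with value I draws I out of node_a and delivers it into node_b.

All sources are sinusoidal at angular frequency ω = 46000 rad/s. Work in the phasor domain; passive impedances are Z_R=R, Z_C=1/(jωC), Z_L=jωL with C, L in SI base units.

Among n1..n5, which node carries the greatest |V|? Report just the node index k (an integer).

MNA unknowns: 5 node voltages V₁..V_5 plus 1 source current (V1)
R1: Y=0.4762+0.000j on G[4,1]
R2: Y=0.0001047+0.000j on G[0,2]
I1: z[0]−=0.221, z[2]+=0.221
L1: Y=0.000-0.1271j on G[0,4]
R3: Y=0.002725+0.000j on G[1,2]
R4: Y=0.01832+0.000j on G[3,4]
C1: Y=0.000+2.360j on G[5,1]
R5: Y=0.1364+0.000j on G[5,4]
R6: Y=0.1143+0.000j on G[5,4]
R7: Y=0.001661+0.000j on G[5,1]
V1: row V3−V5=3.07, i_V1 at 3,5
solve → V1=0.2127+1.657j, V2=78.31+1.595j, V3=3.279+1.704j, V4=0.001314+1.674j, V5=0.2092+1.704j
aux → i_V1=-0.06003-0.0005521j

2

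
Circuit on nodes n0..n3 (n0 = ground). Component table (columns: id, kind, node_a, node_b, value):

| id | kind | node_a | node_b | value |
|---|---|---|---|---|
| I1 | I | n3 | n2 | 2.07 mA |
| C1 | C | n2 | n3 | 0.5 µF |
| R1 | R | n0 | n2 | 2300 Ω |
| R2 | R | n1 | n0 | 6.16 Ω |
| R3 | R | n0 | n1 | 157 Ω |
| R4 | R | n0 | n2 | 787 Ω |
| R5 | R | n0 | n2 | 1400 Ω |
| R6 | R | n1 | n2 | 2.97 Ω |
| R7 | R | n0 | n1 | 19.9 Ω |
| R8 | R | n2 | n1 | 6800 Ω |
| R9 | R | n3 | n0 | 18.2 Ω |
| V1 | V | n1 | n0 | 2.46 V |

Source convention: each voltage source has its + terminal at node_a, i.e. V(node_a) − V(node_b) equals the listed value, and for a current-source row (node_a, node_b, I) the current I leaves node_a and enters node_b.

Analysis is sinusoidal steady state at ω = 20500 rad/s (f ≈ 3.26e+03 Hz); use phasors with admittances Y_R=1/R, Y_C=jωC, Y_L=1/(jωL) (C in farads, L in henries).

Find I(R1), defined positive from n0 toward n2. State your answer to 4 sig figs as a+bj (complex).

Element admittances at ω=20500 rad/s:
  I1: injects 0.00207 A into n2 (from n3)
  Y(C1) = 0.000+0.01025j S between n2,n3
  Y(R1) = 0.0004348+0.000j S between n0,n2
  Y(R2) = 0.1623+0.000j S between n1,n0
  Y(R3) = 0.006369+0.000j S between n0,n1
  Y(R4) = 0.001271+0.000j S between n0,n2
  Y(R5) = 0.0007143+0.000j S between n0,n2
  Y(R6) = 0.3367+0.000j S between n1,n2
  Y(R7) = 0.05025+0.000j S between n0,n1
  Y(R8) = 0.0001471+0.000j S between n2,n1
  Y(R9) = 0.05495+0.000j S between n3,n0
  V1: constraint V(n1)−V(n0) = 2.46
Assemble and solve the 4×4 MNA system:
  V(n1)=2.460+0.000j  V(n2)=2.433-0.07174j  V(n3)=0.05835+0.4430j
  i(V1)=-0.5477-0.02417j

-0.001058+3.119e-05j A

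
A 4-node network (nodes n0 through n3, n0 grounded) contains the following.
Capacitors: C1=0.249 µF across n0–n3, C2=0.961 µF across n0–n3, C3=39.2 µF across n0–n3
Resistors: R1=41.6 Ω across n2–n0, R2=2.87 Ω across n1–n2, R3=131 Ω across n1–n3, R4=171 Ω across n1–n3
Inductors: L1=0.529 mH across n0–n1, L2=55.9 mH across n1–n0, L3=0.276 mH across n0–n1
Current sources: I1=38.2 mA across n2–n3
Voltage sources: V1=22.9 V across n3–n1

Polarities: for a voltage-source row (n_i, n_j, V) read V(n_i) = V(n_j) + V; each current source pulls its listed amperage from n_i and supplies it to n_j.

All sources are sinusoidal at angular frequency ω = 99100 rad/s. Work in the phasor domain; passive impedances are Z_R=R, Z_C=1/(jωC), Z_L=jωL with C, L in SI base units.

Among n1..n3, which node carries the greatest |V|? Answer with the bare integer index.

Apply KCL at each of the 3 non-ground nodes and solve the resulting linear system.
Node n1: branches {R2, R3, L1, R4, L2, L3, V1} → V_1 = -23.22-0.1329j
Node n2: branches {R1, R2, I1} → V_2 = -21.83-0.1243j
Node n3: branches {C1, C2, C3, R3, R4, I1, V1} → V_3 = -0.3229-0.1329j
Source currents: i(V1)=-0.8026+1.293j

1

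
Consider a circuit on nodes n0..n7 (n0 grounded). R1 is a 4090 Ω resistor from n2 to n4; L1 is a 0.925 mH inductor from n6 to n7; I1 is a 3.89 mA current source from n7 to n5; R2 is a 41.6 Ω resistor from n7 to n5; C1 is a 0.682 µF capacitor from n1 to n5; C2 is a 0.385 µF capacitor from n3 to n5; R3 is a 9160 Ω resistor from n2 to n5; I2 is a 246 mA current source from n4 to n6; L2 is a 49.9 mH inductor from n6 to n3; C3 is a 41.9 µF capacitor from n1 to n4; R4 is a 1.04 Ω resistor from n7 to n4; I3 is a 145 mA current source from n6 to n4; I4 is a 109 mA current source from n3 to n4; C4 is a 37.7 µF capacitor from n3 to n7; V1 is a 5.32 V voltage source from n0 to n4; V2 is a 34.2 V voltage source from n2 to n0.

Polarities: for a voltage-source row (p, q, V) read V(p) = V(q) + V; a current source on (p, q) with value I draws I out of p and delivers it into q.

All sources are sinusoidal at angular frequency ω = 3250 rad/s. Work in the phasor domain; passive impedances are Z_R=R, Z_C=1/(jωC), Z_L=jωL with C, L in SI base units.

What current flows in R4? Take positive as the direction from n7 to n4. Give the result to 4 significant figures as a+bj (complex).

-0.003806-0.0006125j A

Apply KCL at each of the 7 non-ground nodes and solve the resulting linear system.
Node n1: branches {C1, C3} → V_1 = -5.315-0.0006549j
Node n2: branches {R1, R3, V2} → V_2 = 34.20+0.000j
Node n3: branches {C2, L2, I4, C4} → V_3 = -5.321+0.9092j
Node n4: branches {R1, I2, C3, R4, I3, I4, V1} → V_4 = -5.320+0.000j
Node n5: branches {I1, R2, C1, C2, R3} → V_5 = -5.037-0.04089j
Node n6: branches {L1, I2, L2, I3} → V_6 = -5.324+0.3140j
Node n7: branches {L1, I1, R2, R4, C4} → V_7 = -5.324-0.0006370j
Source currents: i(V1)=-0.01395-4.464e-06j, i(V2)=-0.01395-4.464e-06j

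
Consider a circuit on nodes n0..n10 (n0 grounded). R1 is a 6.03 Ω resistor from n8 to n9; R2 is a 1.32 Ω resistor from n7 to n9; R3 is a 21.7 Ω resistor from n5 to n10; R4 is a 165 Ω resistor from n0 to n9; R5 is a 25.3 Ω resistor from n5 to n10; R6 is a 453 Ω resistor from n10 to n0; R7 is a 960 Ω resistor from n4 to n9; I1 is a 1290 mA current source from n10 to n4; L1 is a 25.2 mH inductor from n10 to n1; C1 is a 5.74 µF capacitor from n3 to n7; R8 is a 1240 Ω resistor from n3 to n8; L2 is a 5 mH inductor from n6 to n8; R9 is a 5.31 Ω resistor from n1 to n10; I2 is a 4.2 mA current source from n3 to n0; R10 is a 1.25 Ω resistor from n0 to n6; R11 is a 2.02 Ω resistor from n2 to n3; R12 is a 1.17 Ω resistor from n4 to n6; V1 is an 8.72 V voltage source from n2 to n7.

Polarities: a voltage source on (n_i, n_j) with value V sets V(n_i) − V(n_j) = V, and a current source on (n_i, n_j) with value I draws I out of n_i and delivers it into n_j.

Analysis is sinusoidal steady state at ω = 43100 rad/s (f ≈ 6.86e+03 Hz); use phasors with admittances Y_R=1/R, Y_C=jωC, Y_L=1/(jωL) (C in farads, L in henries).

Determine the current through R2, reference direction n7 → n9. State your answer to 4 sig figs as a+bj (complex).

-0.009760+0.002760j A

MNA unknowns: 10 node voltages V₁..V_10 plus 1 source current (V1)
R1: Y=0.1658+0.000j on G[8,9]
R2: Y=0.7576+0.000j on G[7,9]
R3: Y=0.04608+0.000j on G[5,10]
R4: Y=0.006061+0.000j on G[0,9]
R5: Y=0.03953+0.000j on G[5,10]
R6: Y=0.002208+0.000j on G[10,0]
R7: Y=0.001042+0.000j on G[4,9]
I1: z[10]−=1.29, z[4]+=1.29
L1: Y=0.000-0.0009207j on G[10,1]
C1: Y=0.000+0.2474j on G[3,7]
R8: Y=0.0008065+0.000j on G[3,8]
L2: Y=0.000-0.004640j on G[6,8]
R9: Y=0.1883+0.000j on G[1,10]
I2: z[3]−=0.0042, z[0]+=0.0042
R10: Y=0.8000+0.000j on G[0,6]
R11: Y=0.4950+0.000j on G[2,3]
R12: Y=0.8547+0.000j on G[4,6]
V1: row V2−V7=8.72, i_V1 at 2,7
solve → V1=-584.4+0.000j, V2=9.100-0.7503j, V3=7.344-4.225j, V4=3.110+0.004787j, V5=-584.4+0.000j, V6=1.604+0.005712j, V7=0.3802-0.7503j, V8=0.4493-0.8029j, V9=0.3931-0.7539j, V10=-584.4+0.000j
aux → i_V1=-0.8693-1.720j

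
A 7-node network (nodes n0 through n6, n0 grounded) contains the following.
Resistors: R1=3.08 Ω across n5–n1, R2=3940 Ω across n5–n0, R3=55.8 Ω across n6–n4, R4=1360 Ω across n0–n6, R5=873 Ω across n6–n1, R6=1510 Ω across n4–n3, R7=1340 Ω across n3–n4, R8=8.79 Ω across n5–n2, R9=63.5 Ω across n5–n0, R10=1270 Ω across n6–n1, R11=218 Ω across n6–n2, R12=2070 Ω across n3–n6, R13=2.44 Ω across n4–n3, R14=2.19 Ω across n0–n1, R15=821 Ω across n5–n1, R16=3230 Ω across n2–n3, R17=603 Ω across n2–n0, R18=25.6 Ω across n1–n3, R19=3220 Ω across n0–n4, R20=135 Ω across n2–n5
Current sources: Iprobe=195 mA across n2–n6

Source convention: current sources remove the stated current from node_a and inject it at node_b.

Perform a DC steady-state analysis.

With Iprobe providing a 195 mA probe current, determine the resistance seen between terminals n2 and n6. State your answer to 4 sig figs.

R_eq = 57.41 Ω

Element admittances at DC:
  Y(R1) = 0.3247 S between n5,n1
  Y(R2) = 0.0002538 S between n5,n0
  Y(R3) = 0.01792 S between n6,n4
  Y(R4) = 0.0007353 S between n0,n6
  Y(R5) = 0.001145 S between n6,n1
  Y(R6) = 0.0006623 S between n4,n3
  Y(R7) = 0.0007463 S between n3,n4
  Y(R8) = 0.1138 S between n5,n2
  Y(R9) = 0.01575 S between n5,n0
  Y(R10) = 0.0007874 S between n6,n1
  Y(R11) = 0.004587 S between n6,n2
  Y(R12) = 0.0004831 S between n3,n6
  Y(R13) = 0.4098 S between n4,n3
  Y(R14) = 0.4566 S between n0,n1
  Y(R15) = 0.001218 S between n5,n1
  Y(R16) = 0.0003096 S between n2,n3
  Y(R17) = 0.001658 S between n2,n0
  Y(R18) = 0.03906 S between n1,n3
  Y(R19) = 0.0003106 S between n0,n4
  Y(R20) = 0.007407 S between n2,n5
  Iprobe: injects 0.195 A into n6 (from n2)
Assemble and solve the 6×6 MNA system:
  V(n1)=0.002184  V(n2)=-1.559  V(n3)=2.960  V(n4)=3.236  V(n5)=-0.4064  V(n6)=9.637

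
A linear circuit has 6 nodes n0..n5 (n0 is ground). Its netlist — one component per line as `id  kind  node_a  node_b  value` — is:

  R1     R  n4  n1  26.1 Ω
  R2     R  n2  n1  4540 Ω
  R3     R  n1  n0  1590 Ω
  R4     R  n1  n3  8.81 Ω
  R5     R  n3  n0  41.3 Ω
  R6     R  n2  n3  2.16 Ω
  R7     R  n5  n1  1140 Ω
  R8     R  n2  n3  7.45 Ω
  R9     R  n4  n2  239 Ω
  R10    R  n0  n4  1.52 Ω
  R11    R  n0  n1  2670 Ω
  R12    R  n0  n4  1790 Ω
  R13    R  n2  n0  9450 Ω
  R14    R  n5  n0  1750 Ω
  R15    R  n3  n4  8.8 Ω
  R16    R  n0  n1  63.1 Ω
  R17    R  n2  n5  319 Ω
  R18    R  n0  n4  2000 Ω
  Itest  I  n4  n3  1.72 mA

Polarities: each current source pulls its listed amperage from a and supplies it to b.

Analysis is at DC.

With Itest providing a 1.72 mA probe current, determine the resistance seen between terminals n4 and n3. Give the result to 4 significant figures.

R_eq = 5.622 Ω

Apply KCL at each of the 5 non-ground nodes and solve the resulting linear system.
Node n1: branches {R1, R2, R3, R4, R7, R11, R16} → V_1 = 0.006068
Node n2: branches {R2, R6, R8, R9, R13, R17} → V_2 = 0.009091
Node n3: branches {R4, R5, R6, R8, R15, Itest} → V_3 = 0.009169
Node n4: branches {R1, R9, R10, R12, R15, R18, Itest} → V_4 = -0.0005000
Node n5: branches {R7, R14, R17} → V_5 = 0.007379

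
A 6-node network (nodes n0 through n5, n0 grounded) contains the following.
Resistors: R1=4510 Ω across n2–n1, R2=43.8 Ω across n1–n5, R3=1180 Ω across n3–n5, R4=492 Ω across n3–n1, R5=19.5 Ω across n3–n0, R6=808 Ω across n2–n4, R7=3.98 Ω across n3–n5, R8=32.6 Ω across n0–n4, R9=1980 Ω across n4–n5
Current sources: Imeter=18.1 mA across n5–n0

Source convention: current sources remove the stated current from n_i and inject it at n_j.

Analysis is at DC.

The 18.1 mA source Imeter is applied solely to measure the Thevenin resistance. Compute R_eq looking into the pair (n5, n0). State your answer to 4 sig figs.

Element admittances at DC:
  Y(R1) = 0.0002217 S between n2,n1
  Y(R2) = 0.02283 S between n1,n5
  Y(R3) = 0.0008475 S between n3,n5
  Y(R4) = 0.002033 S between n3,n1
  Y(R5) = 0.05128 S between n3,n0
  Y(R6) = 0.001238 S between n2,n4
  Y(R7) = 0.2513 S between n3,n5
  Y(R8) = 0.03067 S between n0,n4
  Y(R9) = 0.0005051 S between n4,n5
  Imeter: injects 0.0181 A into n0 (from n5)
Assemble and solve the 5×5 MNA system:
  V(n1)=-0.4089  V(n2)=-0.06991  V(n3)=-0.3475  V(n4)=-0.009176  V(n5)=-0.4176

R_eq = 23.07 Ω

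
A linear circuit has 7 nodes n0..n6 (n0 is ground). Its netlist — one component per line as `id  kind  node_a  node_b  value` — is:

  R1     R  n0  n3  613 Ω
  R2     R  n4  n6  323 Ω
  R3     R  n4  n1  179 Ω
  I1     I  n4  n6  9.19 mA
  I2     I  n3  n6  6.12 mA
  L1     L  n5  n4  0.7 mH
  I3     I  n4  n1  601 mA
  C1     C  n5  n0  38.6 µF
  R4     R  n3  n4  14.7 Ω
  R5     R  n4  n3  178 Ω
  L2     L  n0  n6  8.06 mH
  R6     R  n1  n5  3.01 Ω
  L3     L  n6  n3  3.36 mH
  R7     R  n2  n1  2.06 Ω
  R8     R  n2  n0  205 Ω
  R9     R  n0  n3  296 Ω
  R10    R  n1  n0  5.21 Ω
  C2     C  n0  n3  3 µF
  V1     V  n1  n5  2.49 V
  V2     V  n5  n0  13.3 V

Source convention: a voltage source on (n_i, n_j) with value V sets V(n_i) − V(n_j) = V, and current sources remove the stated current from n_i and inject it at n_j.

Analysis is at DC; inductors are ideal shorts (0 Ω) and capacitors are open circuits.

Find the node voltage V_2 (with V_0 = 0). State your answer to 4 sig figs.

MNA unknowns: 6 node voltages V₁..V_6 plus 5 source currents (L1, L2, L3, V1, V2)
R1: Y=0.001631 on G[0,3]
R2: Y=0.003096 on G[4,6]
R3: Y=0.005587 on G[4,1]
I1: z[4]−=0.00919, z[6]+=0.00919
I2: z[3]−=0.00612, z[6]+=0.00612
L1: row V5−V4=0, i_L1 at 5,4
I3: z[4]−=0.601, z[1]+=0.601
C1: Y=0.000 on G[5,0]
R4: Y=0.06803 on G[3,4]
R5: Y=0.005618 on G[4,3]
L2: row V0−V6=0, i_L2 at 0,6
R6: Y=0.3322 on G[1,5]
L3: row V6−V3=0, i_L3 at 6,3
R7: Y=0.4854 on G[2,1]
R8: Y=0.004878 on G[2,0]
R9: Y=0.003378 on G[0,3]
R10: Y=0.1919 on G[1,0]
C2: Y=0.000 on G[0,3]
V1: row V1−V5=2.49, i_V1 at 1,5
V2: row V5−V0=13.3, i_V2 at 5,0
solve → V1=15.79, V2=15.63, V3=0.000, V4=13.30, V5=13.30, V6=0.000
aux → i_L1=1.617, i_L2=-1.030, i_L3=-0.9734, i_V1=-3.347, i_V2=-4.137

15.63 V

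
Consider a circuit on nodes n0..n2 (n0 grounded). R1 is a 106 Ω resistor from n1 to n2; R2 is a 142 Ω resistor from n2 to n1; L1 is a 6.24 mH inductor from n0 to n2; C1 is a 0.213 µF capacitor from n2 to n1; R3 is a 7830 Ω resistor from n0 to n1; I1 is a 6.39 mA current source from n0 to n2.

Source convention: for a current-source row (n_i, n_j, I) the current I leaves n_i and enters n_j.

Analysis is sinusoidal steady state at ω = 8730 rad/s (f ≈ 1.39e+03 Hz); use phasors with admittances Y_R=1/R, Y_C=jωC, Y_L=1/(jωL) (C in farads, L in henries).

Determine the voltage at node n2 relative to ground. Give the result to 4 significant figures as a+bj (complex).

Apply KCL at each of the 2 non-ground nodes and solve the resulting linear system.
Node n1: branches {R1, R2, C1, R3} → V_1 = 0.002089+0.3454j
Node n2: branches {R1, R2, L1, C1, I1} → V_2 = 0.002403+0.3481j

0.002403+0.3481j V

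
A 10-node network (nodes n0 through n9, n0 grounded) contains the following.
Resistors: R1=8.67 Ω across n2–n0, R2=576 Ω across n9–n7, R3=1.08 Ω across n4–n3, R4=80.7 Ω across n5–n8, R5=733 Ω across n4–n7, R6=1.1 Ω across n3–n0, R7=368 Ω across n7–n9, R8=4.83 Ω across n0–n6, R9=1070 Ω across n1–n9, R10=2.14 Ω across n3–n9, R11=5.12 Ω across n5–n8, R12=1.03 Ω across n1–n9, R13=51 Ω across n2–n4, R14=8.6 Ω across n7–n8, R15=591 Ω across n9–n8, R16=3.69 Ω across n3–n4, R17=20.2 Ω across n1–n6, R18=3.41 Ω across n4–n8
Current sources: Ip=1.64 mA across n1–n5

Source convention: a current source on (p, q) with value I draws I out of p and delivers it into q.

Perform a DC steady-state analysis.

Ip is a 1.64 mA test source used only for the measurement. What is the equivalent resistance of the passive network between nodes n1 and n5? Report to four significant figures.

R_eq = 11.64 Ω

Element admittances at DC:
  Y(R1) = 0.1153 S between n2,n0
  Y(R2) = 0.001736 S between n9,n7
  Y(R3) = 0.9259 S between n4,n3
  Y(R4) = 0.01239 S between n5,n8
  Y(R5) = 0.001364 S between n4,n7
  Y(R6) = 0.9091 S between n3,n0
  Y(R7) = 0.002717 S between n7,n9
  Y(R8) = 0.2070 S between n0,n6
  Y(R9) = 0.0009346 S between n1,n9
  Y(R10) = 0.4673 S between n3,n9
  Y(R11) = 0.1953 S between n5,n8
  Y(R12) = 0.9709 S between n1,n9
  Y(R13) = 0.01961 S between n2,n4
  Y(R14) = 0.1163 S between n7,n8
  Y(R15) = 0.001692 S between n9,n8
  Y(R16) = 0.2710 S between n3,n4
  Y(R17) = 0.04950 S between n1,n6
  Y(R18) = 0.2933 S between n4,n8
  Ip: injects 0.00164 A into n5 (from n1)
Assemble and solve the 9×9 MNA system:
  V(n1)=-0.004358  V(n2)=0.0002130  V(n3)=0.0001645  V(n4)=0.001466  V(n5)=0.01473  V(n6)=-0.0008409  V(n7)=0.006425  V(n8)=0.006839  V(n9)=-0.002849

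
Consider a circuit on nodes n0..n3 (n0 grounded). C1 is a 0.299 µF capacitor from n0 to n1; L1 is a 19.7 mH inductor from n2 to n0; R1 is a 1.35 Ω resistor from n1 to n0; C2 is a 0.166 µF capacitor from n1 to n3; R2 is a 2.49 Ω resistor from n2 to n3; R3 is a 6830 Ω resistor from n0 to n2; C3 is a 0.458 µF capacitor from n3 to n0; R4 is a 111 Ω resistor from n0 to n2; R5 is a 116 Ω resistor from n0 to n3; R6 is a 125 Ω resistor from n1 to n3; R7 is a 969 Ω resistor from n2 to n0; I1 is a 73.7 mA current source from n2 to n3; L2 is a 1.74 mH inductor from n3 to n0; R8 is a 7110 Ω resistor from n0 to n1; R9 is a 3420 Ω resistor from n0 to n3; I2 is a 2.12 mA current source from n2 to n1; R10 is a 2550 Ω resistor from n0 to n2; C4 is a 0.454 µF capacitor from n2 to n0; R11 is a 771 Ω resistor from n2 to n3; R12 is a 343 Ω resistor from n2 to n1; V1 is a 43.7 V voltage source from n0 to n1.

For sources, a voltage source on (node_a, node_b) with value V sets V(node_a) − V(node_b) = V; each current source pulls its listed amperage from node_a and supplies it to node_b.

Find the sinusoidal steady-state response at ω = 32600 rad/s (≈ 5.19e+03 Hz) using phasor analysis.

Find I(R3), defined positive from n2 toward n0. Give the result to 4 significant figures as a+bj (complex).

-0.002264+8.936e-05j A

Apply KCL at each of the 3 non-ground nodes and solve the resulting linear system.
Node n1: branches {C1, R1, C2, R6, R8, I2, R12, V1} → V_1 = -43.70+0.000j
Node n2: branches {L1, R2, R3, R4, R7, I1, I2, R10, C4, R11, R12} → V_2 = -15.46+0.6103j
Node n3: branches {C2, R2, C3, R5, R6, I1, L2, R9, R11} → V_3 = -15.49+0.1226j
Source currents: i(V1)=-32.69-0.5814j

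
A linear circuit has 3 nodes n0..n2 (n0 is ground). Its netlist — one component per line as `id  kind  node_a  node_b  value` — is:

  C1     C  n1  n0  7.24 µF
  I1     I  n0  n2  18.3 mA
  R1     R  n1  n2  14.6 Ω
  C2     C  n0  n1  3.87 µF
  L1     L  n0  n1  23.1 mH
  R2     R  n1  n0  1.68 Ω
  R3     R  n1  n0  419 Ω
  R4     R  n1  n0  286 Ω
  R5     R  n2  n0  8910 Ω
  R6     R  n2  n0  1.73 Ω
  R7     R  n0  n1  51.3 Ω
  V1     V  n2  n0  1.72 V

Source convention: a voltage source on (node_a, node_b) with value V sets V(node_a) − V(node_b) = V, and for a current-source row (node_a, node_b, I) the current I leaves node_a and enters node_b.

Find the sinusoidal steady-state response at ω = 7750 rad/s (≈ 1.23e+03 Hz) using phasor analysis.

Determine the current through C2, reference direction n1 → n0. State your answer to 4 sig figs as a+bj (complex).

0.0005910+0.005058j A

Apply KCL at each of the 2 non-ground nodes and solve the resulting linear system.
Node n1: branches {C1, R1, C2, L1, R2, R3, R4, R7} → V_1 = 0.1687-0.01971j
Node n2: branches {I1, R1, R5, R6, V1} → V_2 = 1.720+0.000j
Source currents: i(V1)=-1.082-0.001350j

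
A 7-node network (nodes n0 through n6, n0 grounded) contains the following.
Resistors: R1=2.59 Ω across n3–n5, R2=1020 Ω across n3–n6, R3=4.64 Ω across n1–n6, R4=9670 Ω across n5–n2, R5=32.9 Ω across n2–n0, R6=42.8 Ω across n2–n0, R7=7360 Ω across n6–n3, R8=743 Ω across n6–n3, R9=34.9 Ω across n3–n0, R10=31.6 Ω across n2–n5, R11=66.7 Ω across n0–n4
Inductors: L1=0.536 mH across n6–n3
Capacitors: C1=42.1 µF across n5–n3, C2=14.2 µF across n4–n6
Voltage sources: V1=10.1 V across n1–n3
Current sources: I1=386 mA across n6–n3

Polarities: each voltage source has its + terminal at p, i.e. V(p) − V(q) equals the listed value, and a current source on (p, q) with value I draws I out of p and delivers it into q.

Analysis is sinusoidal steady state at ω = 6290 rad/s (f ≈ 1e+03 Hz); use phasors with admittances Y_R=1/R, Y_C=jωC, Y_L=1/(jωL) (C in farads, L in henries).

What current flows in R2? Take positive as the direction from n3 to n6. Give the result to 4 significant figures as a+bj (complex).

Element admittances at ω=6290 rad/s:
  Y(R1) = 0.3861+0.000j S between n3,n5
  Y(R2) = 0.0009804+0.000j S between n3,n6
  Y(R3) = 0.2155+0.000j S between n1,n6
  Y(L1) = 0.000-0.2966j S between n6,n3
  Y(R4) = 0.0001034+0.000j S between n5,n2
  Y(R5) = 0.03040+0.000j S between n2,n0
  Y(C1) = 0.000+0.2648j S between n5,n3
  Y(R6) = 0.02336+0.000j S between n2,n0
  Y(R7) = 0.0001359+0.000j S between n6,n3
  Y(R8) = 0.001346+0.000j S between n6,n3
  Y(R9) = 0.02865+0.000j S between n3,n0
  Y(C2) = 0.000+0.08932j S between n4,n6
  Y(R10) = 0.03165+0.000j S between n2,n5
  Y(R11) = 0.01499+0.000j S between n0,n4
  V1: constraint V(n1)−V(n3) = 10.1
  I1: injects 0.386 A into n3 (from n6)
Assemble and solve the 7×7 MNA system:
  V(n1)=9.518-0.9710j  V(n2)=-0.2007-0.3530j  V(n3)=-0.5824-0.9710j  V(n4)=1.833+3.121j  V(n5)=-0.5405-0.9506j  V(n6)=2.357+2.814j
  i(V1)=-1.543+0.8157j

-0.002882-0.003710j A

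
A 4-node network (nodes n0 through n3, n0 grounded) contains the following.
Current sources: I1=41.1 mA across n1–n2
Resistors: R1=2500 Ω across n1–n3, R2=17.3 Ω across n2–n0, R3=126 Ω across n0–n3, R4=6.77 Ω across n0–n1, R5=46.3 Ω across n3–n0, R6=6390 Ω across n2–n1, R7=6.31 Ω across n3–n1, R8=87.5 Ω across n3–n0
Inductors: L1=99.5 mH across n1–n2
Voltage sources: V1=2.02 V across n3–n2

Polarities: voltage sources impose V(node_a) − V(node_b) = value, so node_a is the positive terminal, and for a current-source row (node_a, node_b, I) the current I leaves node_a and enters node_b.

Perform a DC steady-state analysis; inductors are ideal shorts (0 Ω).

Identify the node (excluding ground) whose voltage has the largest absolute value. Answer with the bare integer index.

3

MNA unknowns: 3 node voltages V₁..V_3 plus 2 source currents (L1, V1)
I1: z[1]−=0.0411, z[2]+=0.0411
R1: Y=0.0004000 on G[1,3]
R2: Y=0.05780 on G[2,0]
R3: Y=0.007937 on G[0,3]
R4: Y=0.1477 on G[0,1]
R5: Y=0.02160 on G[3,0]
R6: Y=0.0001565 on G[2,1]
R7: Y=0.1585 on G[3,1]
R8: Y=0.01143 on G[3,0]
L1: row V1−V2=0, i_L1 at 1,2
V1: row V3−V2=2.02, i_V1 at 3,2
solve → V1=-0.3357, V2=-0.3357, V3=1.684
aux → i_L1=0.3294, i_V1=-0.3899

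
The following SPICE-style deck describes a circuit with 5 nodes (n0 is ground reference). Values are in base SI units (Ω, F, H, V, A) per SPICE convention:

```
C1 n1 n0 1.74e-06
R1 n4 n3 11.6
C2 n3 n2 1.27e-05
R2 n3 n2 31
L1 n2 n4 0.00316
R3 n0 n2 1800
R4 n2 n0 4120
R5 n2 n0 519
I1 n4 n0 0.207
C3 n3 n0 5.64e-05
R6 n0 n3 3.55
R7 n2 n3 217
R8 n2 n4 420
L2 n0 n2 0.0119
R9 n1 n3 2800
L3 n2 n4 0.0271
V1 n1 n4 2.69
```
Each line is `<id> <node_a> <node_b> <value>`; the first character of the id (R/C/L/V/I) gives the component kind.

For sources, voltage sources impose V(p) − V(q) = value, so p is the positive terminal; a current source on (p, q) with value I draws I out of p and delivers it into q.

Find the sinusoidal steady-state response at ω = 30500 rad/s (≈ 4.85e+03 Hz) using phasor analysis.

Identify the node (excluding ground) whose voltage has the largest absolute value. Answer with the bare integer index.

Element admittances at ω=30500 rad/s:
  Y(C1) = 0.000+0.05307j S between n1,n0
  Y(R1) = 0.08621+0.000j S between n4,n3
  Y(C2) = 0.000+0.3874j S between n3,n2
  Y(R2) = 0.03226+0.000j S between n3,n2
  Y(L1) = 0.000-0.01038j S between n2,n4
  Y(R3) = 0.0005556+0.000j S between n0,n2
  Y(R4) = 0.0002427+0.000j S between n2,n0
  Y(R5) = 0.001927+0.000j S between n2,n0
  I1: injects 0.207 A into n0 (from n4)
  Y(C3) = 0.000+1.720j S between n3,n0
  Y(R6) = 0.2817+0.000j S between n0,n3
  Y(R7) = 0.004608+0.000j S between n2,n3
  Y(R8) = 0.002381+0.000j S between n2,n4
  Y(L2) = 0.000-0.002755j S between n0,n2
  Y(R9) = 0.0003571+0.000j S between n1,n3
  Y(L3) = 0.000-0.001210j S between n2,n4
  V1: constraint V(n1)−V(n4) = 2.69
Assemble and solve the 5×5 MNA system:
  V(n1)=0.1984-0.3211j  V(n2)=0.04132+0.1642j  V(n3)=-0.02697+0.1262j  V(n4)=-2.492-0.3211j
  i(V1)=-0.01712-0.01037j

4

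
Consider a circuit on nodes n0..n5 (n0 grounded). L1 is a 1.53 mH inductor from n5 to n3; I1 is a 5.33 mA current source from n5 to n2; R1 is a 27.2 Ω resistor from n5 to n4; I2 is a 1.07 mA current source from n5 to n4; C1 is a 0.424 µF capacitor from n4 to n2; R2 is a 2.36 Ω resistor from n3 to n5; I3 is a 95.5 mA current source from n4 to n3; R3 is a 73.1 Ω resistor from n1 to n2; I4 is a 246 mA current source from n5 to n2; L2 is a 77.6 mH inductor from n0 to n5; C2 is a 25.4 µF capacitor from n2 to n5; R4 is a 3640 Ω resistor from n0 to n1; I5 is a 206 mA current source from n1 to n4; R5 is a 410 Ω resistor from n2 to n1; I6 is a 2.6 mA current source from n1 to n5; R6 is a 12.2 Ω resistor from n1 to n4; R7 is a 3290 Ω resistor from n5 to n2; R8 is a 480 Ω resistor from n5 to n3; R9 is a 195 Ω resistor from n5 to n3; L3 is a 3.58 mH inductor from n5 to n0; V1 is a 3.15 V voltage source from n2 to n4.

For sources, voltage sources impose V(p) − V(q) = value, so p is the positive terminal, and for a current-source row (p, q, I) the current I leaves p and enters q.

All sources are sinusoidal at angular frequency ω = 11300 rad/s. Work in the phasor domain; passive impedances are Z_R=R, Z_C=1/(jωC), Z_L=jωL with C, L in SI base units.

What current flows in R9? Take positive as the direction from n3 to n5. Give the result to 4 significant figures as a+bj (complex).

Element admittances at ω=11300 rad/s:
  Y(L1) = 0.000-0.05784j S between n5,n3
  I1: injects 0.00533 A into n2 (from n5)
  Y(R1) = 0.03676+0.000j S between n5,n4
  I2: injects 0.00107 A into n4 (from n5)
  Y(C1) = 0.000+0.004791j S between n4,n2
  Y(R2) = 0.4237+0.000j S between n3,n5
  I3: injects 0.0955 A into n3 (from n4)
  Y(R3) = 0.01368+0.000j S between n1,n2
  I4: injects 0.246 A into n2 (from n5)
  Y(L2) = 0.000-0.001140j S between n0,n5
  Y(C2) = 0.000+0.2870j S between n2,n5
  Y(R4) = 0.0002747+0.000j S between n0,n1
  I5: injects 0.206 A into n4 (from n1)
  Y(R5) = 0.002439+0.000j S between n2,n1
  I6: injects 0.0026 A into n5 (from n1)
  Y(R6) = 0.08197+0.000j S between n1,n4
  Y(R7) = 0.0003040+0.000j S between n5,n2
  Y(R8) = 0.002083+0.000j S between n5,n3
  Y(R9) = 0.005128+0.000j S between n5,n3
  Y(L3) = 0.000-0.02472j S between n5,n0
  V1: constraint V(n2)−V(n4) = 3.15
Assemble and solve the 6×6 MNA system:
  V(n1)=-4.634-0.8782j  V(n2)=0.1116-0.8807j  V(n3)=0.2084+0.07845j  V(n4)=-3.038-0.8807j  V(n5)=-0.009330+0.04923j
  i(V1)=-0.09211-0.04948j

0.001116+0.0001498j A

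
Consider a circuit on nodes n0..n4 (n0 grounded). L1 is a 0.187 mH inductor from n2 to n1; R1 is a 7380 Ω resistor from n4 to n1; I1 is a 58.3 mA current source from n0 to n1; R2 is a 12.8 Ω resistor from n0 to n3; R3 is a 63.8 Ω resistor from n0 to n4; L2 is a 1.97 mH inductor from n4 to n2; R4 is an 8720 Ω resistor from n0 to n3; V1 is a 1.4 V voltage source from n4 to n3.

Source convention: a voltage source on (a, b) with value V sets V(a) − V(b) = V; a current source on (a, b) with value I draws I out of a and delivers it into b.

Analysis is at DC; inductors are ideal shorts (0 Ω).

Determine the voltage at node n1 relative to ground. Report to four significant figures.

1.787 V

Apply KCL at each of the 4 non-ground nodes and solve the resulting linear system.
Node n1: branches {L1, R1, I1} → V_1 = 1.787
Node n2: branches {L1, L2} → V_2 = 1.787
Node n3: branches {R2, R4, V1} → V_3 = 0.3871
Node n4: branches {R1, R3, L2, V1} → V_4 = 1.787
Source currents: i(L1)=-0.05830, i(L2)=-0.05830, i(V1)=0.03029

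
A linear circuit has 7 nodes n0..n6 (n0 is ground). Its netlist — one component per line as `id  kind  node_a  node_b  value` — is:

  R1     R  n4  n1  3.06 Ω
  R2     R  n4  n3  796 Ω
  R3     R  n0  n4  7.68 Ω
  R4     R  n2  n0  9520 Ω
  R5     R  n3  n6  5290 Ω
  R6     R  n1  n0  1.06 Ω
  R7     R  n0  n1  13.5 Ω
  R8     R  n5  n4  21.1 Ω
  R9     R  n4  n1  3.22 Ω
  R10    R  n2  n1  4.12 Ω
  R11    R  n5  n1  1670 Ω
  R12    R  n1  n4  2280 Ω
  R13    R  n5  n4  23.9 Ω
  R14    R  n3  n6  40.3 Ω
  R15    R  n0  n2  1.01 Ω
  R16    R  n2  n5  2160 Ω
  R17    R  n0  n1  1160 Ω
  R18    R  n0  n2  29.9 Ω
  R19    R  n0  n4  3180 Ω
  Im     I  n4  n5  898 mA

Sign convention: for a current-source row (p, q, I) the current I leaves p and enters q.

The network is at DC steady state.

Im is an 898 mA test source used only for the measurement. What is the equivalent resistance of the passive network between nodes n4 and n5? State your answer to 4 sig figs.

MNA unknowns: 6 node voltages V₁..V_6
R1: Y=0.3268 on G[4,1]
R2: Y=0.001256 on G[4,3]
R3: Y=0.1302 on G[0,4]
R4: Y=0.0001050 on G[2,0]
R5: Y=0.0001890 on G[3,6]
R6: Y=0.9434 on G[1,0]
R7: Y=0.07407 on G[0,1]
R8: Y=0.04739 on G[5,4]
R9: Y=0.3106 on G[4,1]
R10: Y=0.2427 on G[2,1]
R11: Y=0.0005988 on G[5,1]
R12: Y=0.0004386 on G[1,4]
R13: Y=0.04184 on G[5,4]
R14: Y=0.02481 on G[3,6]
R15: Y=0.9901 on G[0,2]
R16: Y=0.0004630 on G[2,5]
R17: Y=0.0008621 on G[0,1]
R18: Y=0.03344 on G[0,2]
R19: Y=0.0003145 on G[0,4]
Im: z[4]−=0.898, z[5]+=0.898
solve → V1=-0.001454, V2=0.003350, V3=-0.01493, V4=-0.01493, V5=9.930, V6=-0.01493

R_eq = 11.07 Ω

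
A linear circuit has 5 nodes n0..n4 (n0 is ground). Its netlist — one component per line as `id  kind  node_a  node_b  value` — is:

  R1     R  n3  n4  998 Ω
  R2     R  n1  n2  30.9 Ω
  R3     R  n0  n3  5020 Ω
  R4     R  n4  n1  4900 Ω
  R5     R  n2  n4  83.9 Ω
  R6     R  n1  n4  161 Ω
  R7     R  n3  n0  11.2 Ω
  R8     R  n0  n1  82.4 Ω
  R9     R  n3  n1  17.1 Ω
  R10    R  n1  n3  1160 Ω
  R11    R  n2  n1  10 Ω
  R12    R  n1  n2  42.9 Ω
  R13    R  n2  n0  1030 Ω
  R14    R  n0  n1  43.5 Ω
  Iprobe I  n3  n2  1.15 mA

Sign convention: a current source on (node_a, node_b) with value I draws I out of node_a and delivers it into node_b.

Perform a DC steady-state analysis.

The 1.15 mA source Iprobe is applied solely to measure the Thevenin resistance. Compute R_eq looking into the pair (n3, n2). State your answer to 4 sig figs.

MNA unknowns: 4 node voltages V₁..V_4
R1: Y=0.001002 on G[3,4]
R2: Y=0.03236 on G[1,2]
R3: Y=0.0001992 on G[0,3]
R4: Y=0.0002041 on G[4,1]
R5: Y=0.01192 on G[2,4]
R6: Y=0.006211 on G[1,4]
R7: Y=0.08929 on G[3,0]
R8: Y=0.01214 on G[0,1]
R9: Y=0.05848 on G[3,1]
R10: Y=0.0008621 on G[1,3]
R11: Y=0.1000 on G[2,1]
R12: Y=0.02331 on G[1,2]
R13: Y=0.0009709 on G[2,0]
R14: Y=0.02299 on G[0,1]
Iprobe: z[3]−=0.00115, z[2]+=0.00115
solve → V1=0.009397, V2=0.01642, V3=-0.003867, V4=0.01304

R_eq = 17.64 Ω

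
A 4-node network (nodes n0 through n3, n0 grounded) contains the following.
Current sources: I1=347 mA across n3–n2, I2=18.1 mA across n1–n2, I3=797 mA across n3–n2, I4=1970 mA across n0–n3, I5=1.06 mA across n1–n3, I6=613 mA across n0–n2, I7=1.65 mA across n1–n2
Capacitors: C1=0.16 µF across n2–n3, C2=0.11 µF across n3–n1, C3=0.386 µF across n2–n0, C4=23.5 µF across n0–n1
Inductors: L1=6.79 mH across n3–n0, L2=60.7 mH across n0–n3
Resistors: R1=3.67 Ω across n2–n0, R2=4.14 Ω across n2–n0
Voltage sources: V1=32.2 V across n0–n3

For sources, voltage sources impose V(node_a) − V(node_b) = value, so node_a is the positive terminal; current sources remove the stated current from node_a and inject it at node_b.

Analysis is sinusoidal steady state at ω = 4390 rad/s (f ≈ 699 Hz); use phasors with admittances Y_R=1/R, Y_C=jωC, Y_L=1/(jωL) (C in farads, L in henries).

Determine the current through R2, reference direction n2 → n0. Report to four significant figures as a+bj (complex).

Apply KCL at each of the 3 non-ground nodes and solve the resulting linear system.
Node n1: branches {I2, C2, I5, I7, C4} → V_1 = -0.1500+0.2008j
Node n2: branches {I1, C1, I2, I3, C3, I6, R1, I7, R2} → V_2 = 3.456-0.06012j
Node n3: branches {I1, C1, I3, L1, I4, C2, I5, L2, V1} → V_3 = -32.20+0.000j
Source currents: i(V1)=-0.8270+1.161j

0.8348-0.01452j A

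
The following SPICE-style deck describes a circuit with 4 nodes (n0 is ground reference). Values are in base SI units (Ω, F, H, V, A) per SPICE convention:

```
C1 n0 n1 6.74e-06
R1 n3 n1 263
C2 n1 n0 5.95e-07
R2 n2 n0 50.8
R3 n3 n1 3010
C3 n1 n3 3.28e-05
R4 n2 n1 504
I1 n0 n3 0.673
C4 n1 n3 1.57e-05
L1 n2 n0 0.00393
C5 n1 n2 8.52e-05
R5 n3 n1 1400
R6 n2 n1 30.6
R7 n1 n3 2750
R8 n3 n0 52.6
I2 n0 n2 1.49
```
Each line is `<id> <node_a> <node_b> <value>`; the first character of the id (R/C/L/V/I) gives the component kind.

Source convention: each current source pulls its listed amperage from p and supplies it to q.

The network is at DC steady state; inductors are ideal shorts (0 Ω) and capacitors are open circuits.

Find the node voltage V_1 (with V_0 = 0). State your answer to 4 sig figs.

Element admittances at DC:
  Y(C1) = 0.000 S between n0,n1
  Y(R1) = 0.003802 S between n3,n1
  Y(C2) = 0.000 S between n1,n0
  Y(R2) = 0.01969 S between n2,n0
  Y(R3) = 0.0003322 S between n3,n1
  Y(C3) = 0.000 S between n1,n3
  Y(R4) = 0.001984 S between n2,n1
  I1: injects 0.673 A into n3 (from n0)
  Y(C4) = 0.000 S between n1,n3
  L1: short n2↔n0 (DC inductor)
  Y(C5) = 0.000 S between n1,n2
  Y(R5) = 0.0007143 S between n3,n1
  Y(R6) = 0.03268 S between n2,n1
  Y(R7) = 0.0003636 S between n1,n3
  Y(R8) = 0.01901 S between n3,n0
  I2: injects 1.49 A into n2 (from n0)
Assemble and solve the 4×4 MNA system:
  V(n1)=3.737  V(n2)=0.000  V(n3)=28.59
  i(L1)=1.620

3.737 V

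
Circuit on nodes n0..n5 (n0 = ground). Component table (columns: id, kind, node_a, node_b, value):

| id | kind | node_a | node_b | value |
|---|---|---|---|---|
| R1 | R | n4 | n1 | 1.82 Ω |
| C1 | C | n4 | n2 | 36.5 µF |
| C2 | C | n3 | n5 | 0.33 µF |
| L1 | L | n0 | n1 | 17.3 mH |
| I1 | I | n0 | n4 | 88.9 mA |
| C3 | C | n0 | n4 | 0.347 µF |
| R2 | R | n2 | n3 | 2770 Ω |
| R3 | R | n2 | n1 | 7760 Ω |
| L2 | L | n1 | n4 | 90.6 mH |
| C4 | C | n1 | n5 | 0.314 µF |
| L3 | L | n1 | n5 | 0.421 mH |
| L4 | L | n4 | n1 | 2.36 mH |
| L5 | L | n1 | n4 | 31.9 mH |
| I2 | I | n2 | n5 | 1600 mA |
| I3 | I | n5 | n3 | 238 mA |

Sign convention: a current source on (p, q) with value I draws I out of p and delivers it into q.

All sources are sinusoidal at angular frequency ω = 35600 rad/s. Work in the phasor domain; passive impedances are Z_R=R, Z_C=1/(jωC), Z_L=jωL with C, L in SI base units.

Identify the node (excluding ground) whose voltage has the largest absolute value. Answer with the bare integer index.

MNA unknowns: 5 node voltages V₁..V_5
R1: Y=0.5495+0.000j on G[4,1]
C1: Y=0.000+1.299j on G[4,2]
C2: Y=0.000+0.01175j on G[3,5]
L1: Y=0.000-0.001624j on G[0,1]
I1: z[0]−=0.0889, z[4]+=0.0889
C3: Y=0.000+0.01235j on G[0,4]
R2: Y=0.0003610+0.000j on G[2,3]
R3: Y=0.0001289+0.000j on G[2,1]
L2: Y=0.000-0.0003100j on G[1,4]
C4: Y=0.000+0.01118j on G[1,5]
L3: Y=0.000-0.06672j on G[1,5]
L4: Y=0.000-0.01190j on G[4,1]
L5: Y=0.000-0.0008806j on G[1,4]
I2: z[2]−=1.6, z[5]+=1.6
I3: z[5]−=0.238, z[3]+=0.238
solve → V1=3.376-8.199j, V2=0.4456-7.044j, V3=3.195+0.4152j, V4=0.4437-8.274j, V5=3.424+20.59j

5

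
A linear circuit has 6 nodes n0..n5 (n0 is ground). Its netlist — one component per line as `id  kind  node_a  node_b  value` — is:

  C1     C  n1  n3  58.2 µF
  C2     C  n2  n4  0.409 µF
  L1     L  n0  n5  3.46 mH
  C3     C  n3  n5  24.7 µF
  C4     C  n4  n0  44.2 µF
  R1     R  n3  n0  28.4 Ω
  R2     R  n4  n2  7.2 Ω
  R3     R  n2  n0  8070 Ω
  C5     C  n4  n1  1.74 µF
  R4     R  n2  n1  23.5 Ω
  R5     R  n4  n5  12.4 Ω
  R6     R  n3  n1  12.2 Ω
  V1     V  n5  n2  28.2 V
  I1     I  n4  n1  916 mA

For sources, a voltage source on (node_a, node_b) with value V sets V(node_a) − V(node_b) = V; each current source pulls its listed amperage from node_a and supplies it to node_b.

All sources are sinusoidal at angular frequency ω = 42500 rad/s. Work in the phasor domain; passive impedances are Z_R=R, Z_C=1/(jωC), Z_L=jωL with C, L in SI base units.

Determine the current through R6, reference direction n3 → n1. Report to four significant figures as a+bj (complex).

0.04248-0.01226j A

Element admittances at ω=42500 rad/s:
  Y(C1) = 0.000+2.474j S between n1,n3
  Y(C2) = 0.000+0.01738j S between n2,n4
  Y(L1) = 0.000-0.006800j S between n0,n5
  Y(C3) = 0.000+1.050j S between n3,n5
  Y(C4) = 0.000+1.878j S between n4,n0
  Y(R1) = 0.03521+0.000j S between n3,n0
  Y(R2) = 0.1389+0.000j S between n4,n2
  Y(R3) = 0.0001239+0.000j S between n2,n0
  Y(C5) = 0.000+0.07395j S between n4,n1
  Y(R4) = 0.04255+0.000j S between n2,n1
  Y(R5) = 0.08065+0.000j S between n4,n5
  Y(R6) = 0.08197+0.000j S between n3,n1
  V1: constraint V(n5)−V(n2) = 28.2
  I1: injects 0.916 A into n1 (from n4)
Assemble and solve the 6×6 MNA system:
  V(n1)=16.64-2.374j  V(n2)=-9.916-3.492j  V(n3)=17.16-2.523j  V(n4)=0.1137+0.3083j  V(n5)=18.28-3.492j
  i(V1)=-2.458-0.7501j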